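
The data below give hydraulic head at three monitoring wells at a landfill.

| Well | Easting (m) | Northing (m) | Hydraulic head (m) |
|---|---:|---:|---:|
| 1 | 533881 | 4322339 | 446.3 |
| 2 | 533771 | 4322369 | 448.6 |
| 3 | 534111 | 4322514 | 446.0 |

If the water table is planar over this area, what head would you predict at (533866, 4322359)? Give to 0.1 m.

With h = a·x + b·y + c and 1 as origin, the differences give:
  (-110)·a + 30·b = +2.3
  230·a + 175·b = -0.3
Eliminate b (×175 and ×30, subtract): -26150·a = 411.50 → a = ∂h/∂x = -0.01574
Back-substitute: b = ∂h/∂y = +0.01897.
h(533866, 4322359) = 446.3 + (-0.01574)·(-15) + (+0.01897)·(20) = 446.3 +0.236 +0.379 = 446.915 m.

446.9 m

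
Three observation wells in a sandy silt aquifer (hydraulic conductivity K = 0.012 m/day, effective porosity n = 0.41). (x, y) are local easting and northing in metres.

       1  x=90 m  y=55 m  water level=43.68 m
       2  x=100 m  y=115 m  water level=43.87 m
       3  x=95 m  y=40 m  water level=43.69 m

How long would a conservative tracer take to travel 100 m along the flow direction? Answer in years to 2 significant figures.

1200 years

With h = a·x + b·y + c and 1 as origin, the differences give:
  10·a + 60·b = +0.19
  5·a + (-15)·b = +0.01
Eliminate b (×(-15) and ×60, subtract): -450·a = -3.450 → a = ∂h/∂x = +0.007667
Back-substitute: b = ∂h/∂y = +0.001889.
|∇h| = √(0.007667² + 0.001889²) = 0.007896
Seepage velocity v = K·i/n = 0.012 × 0.007896 / 0.41 = 0.0002311 m/day.
t = 100 / 0.0002311 = 4.327e+05 days = 1.18e+03 years.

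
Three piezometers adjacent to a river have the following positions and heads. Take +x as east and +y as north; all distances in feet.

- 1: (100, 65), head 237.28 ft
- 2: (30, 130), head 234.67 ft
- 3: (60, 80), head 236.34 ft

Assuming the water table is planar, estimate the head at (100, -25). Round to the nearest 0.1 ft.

239.5 ft

Three-point gradient (reference 1): Δ to 2 = (-70, 65, -2.61), Δ to 3 = (-40, 15, -0.94).
∂h/∂x = +0.01416, ∂h/∂y = -0.02490 (det = 1550).
h(100, -25) = 237.28 + (+0.01416)·(0) + (-0.02490)·(-90) = 237.28 +0.000 +2.241 = 239.521 ft.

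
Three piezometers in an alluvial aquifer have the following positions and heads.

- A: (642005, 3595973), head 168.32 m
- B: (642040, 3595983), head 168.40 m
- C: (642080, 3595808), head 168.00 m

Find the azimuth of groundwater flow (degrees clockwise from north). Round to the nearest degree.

Taking A as reference: B−A = (35, 10, +0.08); C−A = (75, -165, -0.32).
Determinant of the coordinate differences = 35·(-165) − 75·10 = -6525.
∂h/∂x = [(+0.08)·(-165) − (-0.32)·10] / -6525 = +0.001533
∂h/∂y = [35·(-0.32) − 75·(+0.08)] / -6525 = +0.002636
Flow direction (−∇h) has components (-0.001533 E, -0.002636 N).
Azimuth = atan2(E, N) = atan2(-0.001533, -0.002636) = 210.2° ≈ 210°.

210°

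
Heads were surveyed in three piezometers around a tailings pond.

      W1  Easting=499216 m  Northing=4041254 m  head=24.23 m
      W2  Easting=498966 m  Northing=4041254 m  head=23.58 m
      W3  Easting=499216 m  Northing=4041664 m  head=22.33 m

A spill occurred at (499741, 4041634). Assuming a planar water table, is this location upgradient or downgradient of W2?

∂h/∂x = (23.58 − 24.23) / (498966 − 499216) = +0.002600
∂h/∂y = (22.33 − 24.23) / (4041664 − 4041254) = -0.004634
Head at (499741, 4041634) = 24.23 + (+0.002600)·(525) + (-0.004634)·(380) = 23.83 m.
That is higher than the 23.58 m at W2, so the point is upgradient.

upgradient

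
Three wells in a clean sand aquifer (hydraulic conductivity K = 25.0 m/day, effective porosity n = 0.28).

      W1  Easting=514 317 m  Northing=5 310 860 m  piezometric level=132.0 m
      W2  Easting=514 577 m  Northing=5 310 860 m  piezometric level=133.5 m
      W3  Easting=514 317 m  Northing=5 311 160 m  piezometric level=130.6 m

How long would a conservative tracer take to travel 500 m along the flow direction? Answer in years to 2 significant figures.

∂h/∂x = (133.5 − 132.0) / (514577 − 514317) = +0.005769
∂h/∂y = (130.6 − 132.0) / (5311160 − 5310860) = -0.004667
|∇h| = √(0.005769² + -0.004667²) = 0.00742
Seepage velocity v = K·i/n = 25.0 × 0.00742 / 0.28 = 0.6625 m/day.
t = 500 / 0.6625 = 754.7 days = 2.07 years.

2.1 years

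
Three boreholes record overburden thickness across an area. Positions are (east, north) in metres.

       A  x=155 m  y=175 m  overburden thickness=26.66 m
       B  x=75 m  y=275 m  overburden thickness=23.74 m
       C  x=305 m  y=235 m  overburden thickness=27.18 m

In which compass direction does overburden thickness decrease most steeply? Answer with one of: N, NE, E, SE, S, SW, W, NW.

With d = a·x + b·y + c and A as origin, the differences give:
  (-80)·a + 100·b = -2.92
  150·a + 60·b = +0.52
Eliminate b (×60 and ×100, subtract): -19800·a = -227.200 → a = ∂d/∂x = +0.01147
Back-substitute: b = ∂d/∂y = -0.02002.
Steepest decrease is along −∇f = (-0.01147 E, +0.02002 N) → northwest.

NW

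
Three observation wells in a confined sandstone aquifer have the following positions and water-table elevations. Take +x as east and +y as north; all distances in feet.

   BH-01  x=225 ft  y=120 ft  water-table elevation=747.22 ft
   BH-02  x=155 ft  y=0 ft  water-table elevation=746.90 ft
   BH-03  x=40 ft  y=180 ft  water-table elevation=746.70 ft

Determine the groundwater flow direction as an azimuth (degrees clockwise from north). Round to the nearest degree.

254°

With h = a·x + b·y + c and BH-01 as origin, the differences give:
  (-70)·a + (-120)·b = -0.32
  (-185)·a + 60·b = -0.52
Eliminate b (×60 and ×(-120), subtract): -26400·a = -81.600 → a = ∂h/∂x = +0.003091
Back-substitute: b = ∂h/∂y = +0.0008636.
Flow direction (−∇h) has components (-0.003091 E, -0.0008636 N).
Azimuth = atan2(E, N) = atan2(-0.003091, -0.0008636) = 254.4° ≈ 254°.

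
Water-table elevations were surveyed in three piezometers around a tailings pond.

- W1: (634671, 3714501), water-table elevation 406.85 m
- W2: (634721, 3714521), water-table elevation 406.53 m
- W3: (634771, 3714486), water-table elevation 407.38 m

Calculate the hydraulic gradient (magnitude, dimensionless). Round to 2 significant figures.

With h = a·x + b·y + c and W1 as origin, the differences give:
  50·a + 20·b = -0.32
  100·a + (-15)·b = +0.53
Eliminate b (×(-15) and ×20, subtract): -2750·a = -5.800 → a = ∂h/∂x = +0.002109
Back-substitute: b = ∂h/∂y = -0.02127.
|∇h| = √(0.002109² + -0.02127²) = 0.02137

0.021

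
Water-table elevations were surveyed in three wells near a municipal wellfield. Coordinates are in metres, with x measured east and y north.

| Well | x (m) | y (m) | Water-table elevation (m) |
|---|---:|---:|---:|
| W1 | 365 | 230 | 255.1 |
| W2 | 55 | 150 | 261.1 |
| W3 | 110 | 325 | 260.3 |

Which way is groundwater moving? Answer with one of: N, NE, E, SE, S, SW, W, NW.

Three-point gradient (reference W1): Δ to W2 = (-310, -80, +6.0), Δ to W3 = (-255, 95, +5.2).
∂h/∂x = -0.01978, ∂h/∂y = +0.001645 (det = -49850).
Flow = −∇h = (+0.01978 east, -0.001645 north), which points east.

E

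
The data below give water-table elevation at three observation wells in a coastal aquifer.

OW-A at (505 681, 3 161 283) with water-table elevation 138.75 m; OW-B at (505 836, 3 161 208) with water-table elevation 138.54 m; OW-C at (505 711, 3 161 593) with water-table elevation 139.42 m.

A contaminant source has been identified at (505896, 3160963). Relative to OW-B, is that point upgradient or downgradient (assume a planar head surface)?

With h = a·x + b·y + c and OW-A as origin, the differences give:
  155·a + (-75)·b = -0.21
  30·a + 310·b = +0.67
Eliminate b (×310 and ×(-75), subtract): 50300·a = -14.850 → a = ∂h/∂x = -0.0002952
Back-substitute: b = ∂h/∂y = +0.002190.
Head at (505896, 3160963) = 138.75 + (-0.0002952)·(215) + (+0.002190)·(-320) = 137.99 m.
That is lower than the 138.54 m at OW-B, so the point is downgradient.

downgradient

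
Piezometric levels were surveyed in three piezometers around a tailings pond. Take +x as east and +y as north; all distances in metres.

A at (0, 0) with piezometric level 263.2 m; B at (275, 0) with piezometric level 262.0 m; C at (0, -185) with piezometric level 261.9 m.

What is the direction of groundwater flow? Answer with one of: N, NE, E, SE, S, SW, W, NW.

∂h/∂x = (262.0 − 263.2) / (275 − 0) = -0.004364
∂h/∂y = (261.9 − 263.2) / (-185 − 0) = +0.007027
Flow = −∇h = (+0.004364 east, -0.007027 north), which points southeast.

SE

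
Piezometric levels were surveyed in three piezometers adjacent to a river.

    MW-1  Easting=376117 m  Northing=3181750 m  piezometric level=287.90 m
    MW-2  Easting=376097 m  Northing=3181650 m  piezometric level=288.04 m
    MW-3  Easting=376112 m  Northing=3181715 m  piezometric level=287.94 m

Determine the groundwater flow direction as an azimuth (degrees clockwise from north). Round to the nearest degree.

084°

Taking MW-1 as reference: MW-2−MW-1 = (-20, -100, +0.14); MW-3−MW-1 = (-5, -35, +0.04).
Solve a·Δx + b·Δy = Δh: det = (-20)·(-35) − (-5)·(-100) = 200.
∂h/∂x = [(+0.14)·(-35) − (+0.04)·(-100)] / 200 = -0.004500
∂h/∂y = [(-20)·(+0.04) − (-5)·(+0.14)] / 200 = -0.0005000
Flow direction (−∇h) has components (+0.004500 E, +0.0005000 N).
Azimuth = atan2(E, N) = atan2(+0.004500, +0.0005000) = 83.7° ≈ 084°.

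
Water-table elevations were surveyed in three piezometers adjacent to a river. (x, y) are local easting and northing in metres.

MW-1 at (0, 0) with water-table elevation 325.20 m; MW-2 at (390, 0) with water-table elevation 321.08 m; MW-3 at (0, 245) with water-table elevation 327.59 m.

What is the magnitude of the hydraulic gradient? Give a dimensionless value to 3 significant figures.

0.0144

∂h/∂x = (321.08 − 325.20) / (390 − 0) = -0.01056
∂h/∂y = (327.59 − 325.20) / (245 − 0) = +0.009755
|∇h| = √(-0.01056² + 0.009755²) = 0.01438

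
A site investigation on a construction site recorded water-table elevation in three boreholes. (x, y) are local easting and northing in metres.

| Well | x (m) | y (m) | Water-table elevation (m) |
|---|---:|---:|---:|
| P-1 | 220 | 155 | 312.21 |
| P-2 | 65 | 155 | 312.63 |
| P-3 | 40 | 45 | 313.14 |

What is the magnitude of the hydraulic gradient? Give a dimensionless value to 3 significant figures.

0.00485

With h = a·x + b·y + c and P-1 as origin, the differences give:
  (-155)·a + 0·b = +0.42
  (-180)·a + (-110)·b = +0.93
Eliminate b (×(-110) and ×0, subtract): 17050·a = -46.200 → a = ∂h/∂x = -0.002710
Back-substitute: b = ∂h/∂y = -0.004021.
|∇h| = √(-0.002710² + -0.004021²) = 0.004849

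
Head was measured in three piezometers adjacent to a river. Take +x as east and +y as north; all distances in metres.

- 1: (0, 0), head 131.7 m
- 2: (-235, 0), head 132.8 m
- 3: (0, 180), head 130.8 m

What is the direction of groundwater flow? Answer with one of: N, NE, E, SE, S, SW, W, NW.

∂h/∂x = (132.8 − 131.7) / (-235 − 0) = -0.004681
∂h/∂y = (130.8 − 131.7) / (180 − 0) = -0.005000
Flow = −∇h = (+0.004681 east, +0.005000 north), which points northeast.

NE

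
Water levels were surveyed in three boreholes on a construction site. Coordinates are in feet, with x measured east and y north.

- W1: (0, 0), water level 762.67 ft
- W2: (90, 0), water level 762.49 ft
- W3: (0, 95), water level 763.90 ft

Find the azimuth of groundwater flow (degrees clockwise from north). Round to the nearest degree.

171°

∂h/∂x = (762.49 − 762.67) / (90 − 0) = -0.002000
∂h/∂y = (763.90 − 762.67) / (95 − 0) = +0.01295
Flow direction (−∇h) has components (+0.002000 E, -0.01295 N).
Azimuth = atan2(E, N) = atan2(+0.002000, -0.01295) = 171.2° ≈ 171°.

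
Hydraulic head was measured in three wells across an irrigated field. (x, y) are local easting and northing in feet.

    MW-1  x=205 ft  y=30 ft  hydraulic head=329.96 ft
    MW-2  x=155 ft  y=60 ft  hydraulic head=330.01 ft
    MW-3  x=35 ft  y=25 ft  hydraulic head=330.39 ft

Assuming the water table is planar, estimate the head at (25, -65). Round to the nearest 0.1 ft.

330.6 ft

With h = a·x + b·y + c and MW-1 as origin, the differences give:
  (-50)·a + 30·b = +0.05
  (-170)·a + (-5)·b = +0.43
Eliminate b (×(-5) and ×30, subtract): 5350·a = -13.150 → a = ∂h/∂x = -0.002458
Back-substitute: b = ∂h/∂y = -0.002430.
h(25, -65) = 329.96 + (-0.002458)·(-180) + (-0.002430)·(-95) = 329.96 +0.442 +0.231 = 330.633 ft.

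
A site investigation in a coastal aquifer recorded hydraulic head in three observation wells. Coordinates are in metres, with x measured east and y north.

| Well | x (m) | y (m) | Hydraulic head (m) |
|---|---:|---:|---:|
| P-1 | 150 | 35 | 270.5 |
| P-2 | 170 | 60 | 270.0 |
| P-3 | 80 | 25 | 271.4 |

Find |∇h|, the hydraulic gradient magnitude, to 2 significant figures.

0.016

Differences from P-1: to P-2 (Δx, Δy, Δh) = (20, 25, -0.5); to P-3 = (-70, -10, +0.9).
Determinant of the coordinate differences = 20·(-10) − (-70)·25 = 1550.
∂h/∂x = [(-0.5)·(-10) − (+0.9)·25] / 1550 = -0.01129
∂h/∂y = [20·(+0.9) − (-70)·(-0.5)] / 1550 = -0.01097
|∇h| = √(-0.01129² + -0.01097²) = 0.01574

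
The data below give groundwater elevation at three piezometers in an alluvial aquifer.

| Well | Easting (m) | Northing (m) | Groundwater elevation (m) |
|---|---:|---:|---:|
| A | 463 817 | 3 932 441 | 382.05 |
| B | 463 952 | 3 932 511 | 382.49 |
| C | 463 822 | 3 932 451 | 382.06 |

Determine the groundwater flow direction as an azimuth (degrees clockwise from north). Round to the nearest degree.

Three-point gradient (reference A): Δ to B = (135, 70, +0.44), Δ to C = (5, 10, +0.01).
∂h/∂x = +0.003700, ∂h/∂y = -0.0008500 (det = 1000).
Flow direction (−∇h) has components (-0.003700 E, +0.0008500 N).
Azimuth = atan2(E, N) = atan2(-0.003700, +0.0008500) = 282.9° ≈ 283°.

283°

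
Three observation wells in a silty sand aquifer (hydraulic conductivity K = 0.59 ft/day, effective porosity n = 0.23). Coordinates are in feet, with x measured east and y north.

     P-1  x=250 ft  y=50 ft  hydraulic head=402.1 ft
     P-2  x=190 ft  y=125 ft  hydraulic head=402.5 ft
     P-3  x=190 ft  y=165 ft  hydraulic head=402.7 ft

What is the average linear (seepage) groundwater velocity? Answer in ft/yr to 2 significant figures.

4.7 ft/yr

Differences from P-1: to P-2 (Δx, Δy, Δh) = (-60, 75, +0.4); to P-3 = (-60, 115, +0.6).
Solve a·Δx + b·Δy = Δh: det = (-60)·115 − (-60)·75 = -2400.
∂h/∂x = [(+0.4)·115 − (+0.6)·75] / -2400 = -0.0004167
∂h/∂y = [(-60)·(+0.6) − (-60)·(+0.4)] / -2400 = +0.005000
|∇h| = √(-0.0004167² + 0.005000²) = 0.005017
Seepage velocity v = K·i/n = 0.59 × 0.005017 / 0.23 = 0.01287 ft/day = 4.701 ft/yr.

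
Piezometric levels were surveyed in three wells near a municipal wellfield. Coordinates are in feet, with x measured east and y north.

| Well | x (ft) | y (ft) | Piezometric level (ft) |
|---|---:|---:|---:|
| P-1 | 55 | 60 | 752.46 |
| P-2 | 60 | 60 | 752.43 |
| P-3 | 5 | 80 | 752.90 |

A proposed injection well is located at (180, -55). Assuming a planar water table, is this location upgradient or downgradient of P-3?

With h = a·x + b·y + c and P-1 as origin, the differences give:
  5·a + 0·b = -0.03
  (-50)·a + 20·b = +0.44
Eliminate b (×20 and ×0, subtract): 100·a = -0.600 → a = ∂h/∂x = -0.006000
Back-substitute: b = ∂h/∂y = +0.007000.
Head at (180, -55) = 752.46 + (-0.006000)·(125) + (+0.007000)·(-115) = 750.91 ft.
That is lower than the 752.90 ft at P-3, so the point is downgradient.

downgradient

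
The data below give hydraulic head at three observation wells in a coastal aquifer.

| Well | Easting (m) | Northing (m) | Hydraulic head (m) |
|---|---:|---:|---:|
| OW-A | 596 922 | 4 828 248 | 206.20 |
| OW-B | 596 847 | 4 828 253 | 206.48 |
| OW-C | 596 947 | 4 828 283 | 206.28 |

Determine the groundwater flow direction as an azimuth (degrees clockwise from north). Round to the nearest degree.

Differences from OW-A: to OW-B (Δx, Δy, Δh) = (-75, 5, +0.28); to OW-C = (25, 35, +0.08).
Determinant of the coordinate differences = (-75)·35 − 25·5 = -2750.
∂h/∂x = [(+0.28)·35 − (+0.08)·5] / -2750 = -0.003418
∂h/∂y = [(-75)·(+0.08) − 25·(+0.28)] / -2750 = +0.004727
Flow direction (−∇h) has components (+0.003418 E, -0.004727 N).
Azimuth = atan2(E, N) = atan2(+0.003418, -0.004727) = 144.1° ≈ 144°.

144°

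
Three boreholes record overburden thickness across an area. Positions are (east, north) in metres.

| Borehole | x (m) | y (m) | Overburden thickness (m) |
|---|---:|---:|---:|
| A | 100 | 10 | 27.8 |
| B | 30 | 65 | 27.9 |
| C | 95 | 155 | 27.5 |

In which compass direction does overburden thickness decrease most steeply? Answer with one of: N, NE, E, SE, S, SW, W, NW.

NE

With d = a·x + b·y + c and A as origin, the differences give:
  (-70)·a + 55·b = +0.1
  (-5)·a + 145·b = -0.3
Eliminate b (×145 and ×55, subtract): -9875·a = 31.00 → a = ∂d/∂x = -0.003139
Back-substitute: b = ∂d/∂y = -0.002177.
Steepest decrease is along −∇f = (+0.003139 E, +0.002177 N) → northeast.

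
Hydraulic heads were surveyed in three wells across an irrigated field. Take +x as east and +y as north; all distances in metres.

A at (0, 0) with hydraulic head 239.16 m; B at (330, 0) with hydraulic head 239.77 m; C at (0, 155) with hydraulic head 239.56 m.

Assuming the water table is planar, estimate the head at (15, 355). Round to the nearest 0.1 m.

240.1 m

∂h/∂x = (239.77 − 239.16) / (330 − 0) = +0.001848
∂h/∂y = (239.56 − 239.16) / (155 − 0) = +0.002581
h(15, 355) = 239.16 + (+0.001848)·(15) + (+0.002581)·(355) = 239.16 +0.028 +0.916 = 240.104 m.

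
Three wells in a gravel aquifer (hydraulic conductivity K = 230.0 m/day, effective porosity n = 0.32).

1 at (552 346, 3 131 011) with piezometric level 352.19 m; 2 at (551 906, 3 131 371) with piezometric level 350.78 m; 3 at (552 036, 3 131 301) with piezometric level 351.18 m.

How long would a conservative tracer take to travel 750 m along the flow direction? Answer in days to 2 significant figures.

Three-point gradient (reference 1): Δ to 2 = (-440, 360, -1.41), Δ to 3 = (-310, 290, -1.01).
∂h/∂x = +0.002831, ∂h/∂y = -0.0004562 (det = -16000).
|∇h| = √(0.002831² + -0.0004562²) = 0.002868
Seepage velocity v = K·i/n = 230.0 × 0.002868 / 0.32 = 2.061 m/day.
t = 750 / 2.061 = 363.9 days.

360 days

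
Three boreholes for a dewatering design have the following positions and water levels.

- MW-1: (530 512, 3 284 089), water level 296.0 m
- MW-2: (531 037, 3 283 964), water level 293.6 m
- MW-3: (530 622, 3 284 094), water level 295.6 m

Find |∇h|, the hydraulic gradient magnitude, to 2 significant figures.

Taking MW-1 as reference: MW-2−MW-1 = (525, -125, -2.4); MW-3−MW-1 = (110, 5, -0.4).
Determinant of the coordinate differences = 525·5 − 110·(-125) = 16375.
∂h/∂x = [(-2.4)·5 − (-0.4)·(-125)] / 16375 = -0.003786
∂h/∂y = [525·(-0.4) − 110·(-2.4)] / 16375 = +0.003298
|∇h| = √(-0.003786² + 0.003298²) = 0.005021

0.0050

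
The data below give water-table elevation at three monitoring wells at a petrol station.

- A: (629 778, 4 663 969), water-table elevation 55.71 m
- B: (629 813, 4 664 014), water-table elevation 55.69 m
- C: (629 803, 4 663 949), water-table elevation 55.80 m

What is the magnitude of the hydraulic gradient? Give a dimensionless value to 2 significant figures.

0.0028

Three-point gradient (reference A): Δ to B = (35, 45, -0.02), Δ to C = (25, -20, +0.09).
∂h/∂x = +0.002000, ∂h/∂y = -0.002000 (det = -1825).
|∇h| = √(0.002000² + -0.002000²) = 0.002828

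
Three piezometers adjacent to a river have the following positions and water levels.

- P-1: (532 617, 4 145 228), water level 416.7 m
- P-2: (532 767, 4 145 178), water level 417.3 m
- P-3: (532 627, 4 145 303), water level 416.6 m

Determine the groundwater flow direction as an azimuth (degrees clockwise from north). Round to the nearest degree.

298°

Differences from P-1: to P-2 (Δx, Δy, Δh) = (150, -50, +0.6); to P-3 = (10, 75, -0.1).
Solve a·Δx + b·Δy = Δh: det = 150·75 − 10·(-50) = 11750.
∂h/∂x = [(+0.6)·75 − (-0.1)·(-50)] / 11750 = +0.003404
∂h/∂y = [150·(-0.1) − 10·(+0.6)] / 11750 = -0.001787
Flow direction (−∇h) has components (-0.003404 E, +0.001787 N).
Azimuth = atan2(E, N) = atan2(-0.003404, +0.001787) = 297.7° ≈ 298°.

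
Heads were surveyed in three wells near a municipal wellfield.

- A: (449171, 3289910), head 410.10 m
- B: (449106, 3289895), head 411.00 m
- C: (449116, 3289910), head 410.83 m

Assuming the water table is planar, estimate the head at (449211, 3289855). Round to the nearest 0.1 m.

409.7 m

Three-point gradient (reference A): Δ to B = (-65, -15, +0.90), Δ to C = (-55, 0, +0.73).
∂h/∂x = -0.01327, ∂h/∂y = -0.002485 (det = -825).
h(449211, 3289855) = 410.10 + (-0.01327)·(40) + (-0.002485)·(-55) = 410.10 -0.531 +0.137 = 409.706 m.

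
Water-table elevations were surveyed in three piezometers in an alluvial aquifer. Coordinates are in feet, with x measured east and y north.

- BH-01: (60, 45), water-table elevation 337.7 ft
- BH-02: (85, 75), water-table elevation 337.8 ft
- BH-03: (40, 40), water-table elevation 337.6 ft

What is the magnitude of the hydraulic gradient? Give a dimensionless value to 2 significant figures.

Differences from BH-01: to BH-02 (Δx, Δy, Δh) = (25, 30, +0.1); to BH-03 = (-20, -5, -0.1).
Solve a·Δx + b·Δy = Δh: det = 25·(-5) − (-20)·30 = 475.
∂h/∂x = [(+0.1)·(-5) − (-0.1)·30] / 475 = +0.005263
∂h/∂y = [25·(-0.1) − (-20)·(+0.1)] / 475 = -0.001053
|∇h| = √(0.005263² + -0.001053²) = 0.005367

0.0054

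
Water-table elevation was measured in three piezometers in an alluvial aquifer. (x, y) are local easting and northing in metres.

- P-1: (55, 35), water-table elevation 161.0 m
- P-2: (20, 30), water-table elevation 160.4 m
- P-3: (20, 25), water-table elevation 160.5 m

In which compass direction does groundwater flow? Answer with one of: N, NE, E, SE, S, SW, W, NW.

NW

Three-point gradient (reference P-1): Δ to P-2 = (-35, -5, -0.6), Δ to P-3 = (-35, -10, -0.5).
∂h/∂x = +0.02000, ∂h/∂y = -0.02000 (det = 175).
Flow = −∇h = (-0.02000 east, +0.02000 north), which points northwest.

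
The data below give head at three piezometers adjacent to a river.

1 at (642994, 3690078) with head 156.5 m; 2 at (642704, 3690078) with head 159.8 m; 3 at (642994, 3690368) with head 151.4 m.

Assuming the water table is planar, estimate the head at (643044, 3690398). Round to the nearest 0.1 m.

∂h/∂x = (159.8 − 156.5) / (642704 − 642994) = -0.01138
∂h/∂y = (151.4 − 156.5) / (3690368 − 3690078) = -0.01759
h(643044, 3690398) = 156.5 + (-0.01138)·(50) + (-0.01759)·(320) = 156.5 -0.569 -5.628 = 150.303 m.

150.3 m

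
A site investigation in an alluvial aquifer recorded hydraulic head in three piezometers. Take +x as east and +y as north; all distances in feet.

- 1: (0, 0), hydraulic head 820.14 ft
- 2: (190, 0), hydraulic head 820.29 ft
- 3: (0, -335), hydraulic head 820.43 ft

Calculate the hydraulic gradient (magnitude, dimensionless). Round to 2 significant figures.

0.0012

∂h/∂x = (820.29 − 820.14) / (190 − 0) = +0.0007895
∂h/∂y = (820.43 − 820.14) / (-335 − 0) = -0.0008657
|∇h| = √(0.0007895² + -0.0008657²) = 0.001172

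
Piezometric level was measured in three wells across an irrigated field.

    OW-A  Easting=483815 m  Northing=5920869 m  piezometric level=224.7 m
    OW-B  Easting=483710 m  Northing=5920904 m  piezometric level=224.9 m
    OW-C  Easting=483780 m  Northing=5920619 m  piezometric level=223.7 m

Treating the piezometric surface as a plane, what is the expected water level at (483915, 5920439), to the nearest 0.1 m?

Differences from OW-A: to OW-B (Δx, Δy, Δh) = (-105, 35, +0.2); to OW-C = (-35, -250, -1.0).
Determinant of the coordinate differences = (-105)·(-250) − (-35)·35 = 27475.
∂h/∂x = [(+0.2)·(-250) − (-1.0)·35] / 27475 = -0.0005460
∂h/∂y = [(-105)·(-1.0) − (-35)·(+0.2)] / 27475 = +0.004076
h(483915, 5920439) = 224.7 + (-0.0005460)·(100) + (+0.004076)·(-430) = 224.7 -0.055 -1.753 = 222.893 m.

222.9 m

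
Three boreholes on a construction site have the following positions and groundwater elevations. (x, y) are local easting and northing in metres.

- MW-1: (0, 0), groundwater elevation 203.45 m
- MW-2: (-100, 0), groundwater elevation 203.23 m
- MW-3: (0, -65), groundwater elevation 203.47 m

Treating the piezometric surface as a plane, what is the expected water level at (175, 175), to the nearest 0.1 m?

∂h/∂x = (203.23 − 203.45) / (-100 − 0) = +0.002200
∂h/∂y = (203.47 − 203.45) / (-65 − 0) = -0.0003077
h(175, 175) = 203.45 + (+0.002200)·(175) + (-0.0003077)·(175) = 203.45 +0.385 -0.054 = 203.781 m.

203.8 m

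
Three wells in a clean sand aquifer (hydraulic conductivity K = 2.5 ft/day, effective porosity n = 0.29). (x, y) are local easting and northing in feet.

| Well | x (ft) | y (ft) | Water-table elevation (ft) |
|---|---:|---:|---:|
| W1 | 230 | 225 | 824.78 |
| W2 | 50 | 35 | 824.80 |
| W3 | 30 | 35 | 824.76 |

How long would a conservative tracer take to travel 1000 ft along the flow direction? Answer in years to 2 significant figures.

Taking W1 as reference: W2−W1 = (-180, -190, +0.02); W3−W1 = (-200, -190, -0.02).
Solve a·Δx + b·Δy = Δh: det = (-180)·(-190) − (-200)·(-190) = -3800.
∂h/∂x = [(+0.02)·(-190) − (-0.02)·(-190)] / -3800 = +0.002000
∂h/∂y = [(-180)·(-0.02) − (-200)·(+0.02)] / -3800 = -0.002000
|∇h| = √(0.002000² + -0.002000²) = 0.002828
Seepage velocity v = K·i/n = 2.5 × 0.002828 / 0.29 = 0.02438 ft/day.
t = 1000 / 0.02438 = 4.102e+04 days = 112 years.

110 years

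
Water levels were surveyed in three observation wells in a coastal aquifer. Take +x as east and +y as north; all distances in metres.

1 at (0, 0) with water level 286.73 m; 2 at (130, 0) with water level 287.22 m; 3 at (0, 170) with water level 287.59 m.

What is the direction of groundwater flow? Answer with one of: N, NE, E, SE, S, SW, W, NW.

SW

∂h/∂x = (287.22 − 286.73) / (130 − 0) = +0.003769
∂h/∂y = (287.59 − 286.73) / (170 − 0) = +0.005059
Flow = −∇h = (-0.003769 east, -0.005059 north), which points southwest.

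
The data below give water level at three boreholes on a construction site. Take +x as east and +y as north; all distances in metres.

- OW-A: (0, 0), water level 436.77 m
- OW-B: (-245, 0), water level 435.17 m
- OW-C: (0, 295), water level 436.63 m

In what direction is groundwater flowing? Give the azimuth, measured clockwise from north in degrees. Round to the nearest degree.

274°

∂h/∂x = (435.17 − 436.77) / (-245 − 0) = +0.006531
∂h/∂y = (436.63 − 436.77) / (295 − 0) = -0.0004746
Flow direction (−∇h) has components (-0.006531 E, +0.0004746 N).
Azimuth = atan2(E, N) = atan2(-0.006531, +0.0004746) = 274.2° ≈ 274°.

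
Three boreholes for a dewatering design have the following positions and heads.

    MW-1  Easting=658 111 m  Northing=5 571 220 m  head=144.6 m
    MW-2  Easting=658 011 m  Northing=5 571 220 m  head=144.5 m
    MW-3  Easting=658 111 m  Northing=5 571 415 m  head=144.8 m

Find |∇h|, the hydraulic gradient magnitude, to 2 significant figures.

∂h/∂x = (144.5 − 144.6) / (658011 − 658111) = +0.0010000
∂h/∂y = (144.8 − 144.6) / (5571415 − 5571220) = +0.001026
|∇h| = √(0.0010000² + 0.001026²) = 0.001433

0.0014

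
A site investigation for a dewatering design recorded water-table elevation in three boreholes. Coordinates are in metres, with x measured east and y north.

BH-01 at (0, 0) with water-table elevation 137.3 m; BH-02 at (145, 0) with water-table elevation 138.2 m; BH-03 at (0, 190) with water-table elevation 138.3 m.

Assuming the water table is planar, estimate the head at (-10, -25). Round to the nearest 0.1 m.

137.1 m

∂h/∂x = (138.2 − 137.3) / (145 − 0) = +0.006207
∂h/∂y = (138.3 − 137.3) / (190 − 0) = +0.005263
h(-10, -25) = 137.3 + (+0.006207)·(-10) + (+0.005263)·(-25) = 137.3 -0.062 -0.132 = 137.106 m.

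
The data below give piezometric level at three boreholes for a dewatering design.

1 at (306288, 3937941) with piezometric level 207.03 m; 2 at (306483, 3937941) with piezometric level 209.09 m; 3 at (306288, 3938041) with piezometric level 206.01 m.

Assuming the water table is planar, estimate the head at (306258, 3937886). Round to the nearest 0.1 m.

∂h/∂x = (209.09 − 207.03) / (306483 − 306288) = +0.01056
∂h/∂y = (206.01 − 207.03) / (3938041 − 3937941) = -0.01020
h(306258, 3937886) = 207.03 + (+0.01056)·(-30) + (-0.01020)·(-55) = 207.03 -0.317 +0.561 = 207.274 m.

207.3 m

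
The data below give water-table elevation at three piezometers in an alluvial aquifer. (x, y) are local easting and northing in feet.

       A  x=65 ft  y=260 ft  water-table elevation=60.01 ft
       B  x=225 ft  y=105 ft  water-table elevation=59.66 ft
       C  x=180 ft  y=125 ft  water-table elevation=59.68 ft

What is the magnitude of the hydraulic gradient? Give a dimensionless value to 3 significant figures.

With h = a·x + b·y + c and A as origin, the differences give:
  160·a + (-155)·b = -0.35
  115·a + (-135)·b = -0.33
Eliminate b (×(-135) and ×(-155), subtract): -3775·a = -3.900 → a = ∂h/∂x = +0.001033
Back-substitute: b = ∂h/∂y = +0.003325.
|∇h| = √(0.001033² + 0.003325²) = 0.003482

0.00348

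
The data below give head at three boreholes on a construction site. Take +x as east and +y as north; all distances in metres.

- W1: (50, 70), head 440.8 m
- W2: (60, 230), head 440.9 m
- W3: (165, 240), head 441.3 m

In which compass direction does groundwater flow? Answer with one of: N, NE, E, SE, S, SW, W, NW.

W

Differences from W1: to W2 (Δx, Δy, Δh) = (10, 160, +0.1); to W3 = (115, 170, +0.5).
Solve a·Δx + b·Δy = Δh: det = 10·170 − 115·160 = -16700.
∂h/∂x = [(+0.1)·170 − (+0.5)·160] / -16700 = +0.003772
∂h/∂y = [10·(+0.5) − 115·(+0.1)] / -16700 = +0.0003892
Flow = −∇h = (-0.003772 east, -0.0003892 north), which points west.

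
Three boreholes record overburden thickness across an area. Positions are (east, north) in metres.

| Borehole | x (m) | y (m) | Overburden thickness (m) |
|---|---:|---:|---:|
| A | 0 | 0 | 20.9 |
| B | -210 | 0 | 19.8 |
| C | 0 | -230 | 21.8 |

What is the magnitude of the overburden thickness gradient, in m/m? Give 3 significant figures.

∂d/∂x = (19.8 − 20.9) / (-210 − 0) = +0.005238
∂d/∂y = (21.8 − 20.9) / (-230 − 0) = -0.003913
|∇f| = √(0.005238² + -0.003913²) = 0.006538 m/m

0.00654 m/m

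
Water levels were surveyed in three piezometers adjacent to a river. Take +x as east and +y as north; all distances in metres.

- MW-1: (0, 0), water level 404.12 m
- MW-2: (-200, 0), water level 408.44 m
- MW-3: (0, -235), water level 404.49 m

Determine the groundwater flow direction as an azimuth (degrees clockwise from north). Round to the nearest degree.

∂h/∂x = (408.44 − 404.12) / (-200 − 0) = -0.02160
∂h/∂y = (404.49 − 404.12) / (-235 − 0) = -0.001574
Flow direction (−∇h) has components (+0.02160 E, +0.001574 N).
Azimuth = atan2(E, N) = atan2(+0.02160, +0.001574) = 85.8° ≈ 086°.

086°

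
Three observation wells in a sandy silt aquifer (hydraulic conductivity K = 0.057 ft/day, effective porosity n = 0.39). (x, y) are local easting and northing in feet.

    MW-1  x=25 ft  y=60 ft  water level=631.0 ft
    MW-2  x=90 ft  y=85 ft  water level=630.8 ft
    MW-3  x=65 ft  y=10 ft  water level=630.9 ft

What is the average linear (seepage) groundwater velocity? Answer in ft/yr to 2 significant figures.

Differences from MW-1: to MW-2 (Δx, Δy, Δh) = (65, 25, -0.2); to MW-3 = (40, -50, -0.1).
Solve a·Δx + b·Δy = Δh: det = 65·(-50) − 40·25 = -4250.
∂h/∂x = [(-0.2)·(-50) − (-0.1)·25] / -4250 = -0.002941
∂h/∂y = [65·(-0.1) − 40·(-0.2)] / -4250 = -0.0003529
|∇h| = √(-0.002941² + -0.0003529²) = 0.002962
Seepage velocity v = K·i/n = 0.057 × 0.002962 / 0.39 = 0.0004329 ft/day = 0.1581 ft/yr.

0.16 ft/yr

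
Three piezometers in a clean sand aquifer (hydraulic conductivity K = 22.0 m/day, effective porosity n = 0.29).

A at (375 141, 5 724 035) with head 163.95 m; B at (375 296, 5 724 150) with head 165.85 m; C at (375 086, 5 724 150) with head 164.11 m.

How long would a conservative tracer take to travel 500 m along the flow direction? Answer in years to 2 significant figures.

Taking A as reference: B−A = (155, 115, +1.90); C−A = (-55, 115, +0.16).
Solve a·Δx + b·Δy = Δh: det = 155·115 − (-55)·115 = 24150.
∂h/∂x = [(+1.90)·115 − (+0.16)·115] / 24150 = +0.008286
∂h/∂y = [155·(+0.16) − (-55)·(+1.90)] / 24150 = +0.005354
|∇h| = √(0.008286² + 0.005354²) = 0.009865
Seepage velocity v = K·i/n = 22.0 × 0.009865 / 0.29 = 0.7484 m/day.
t = 500 / 0.7484 = 668.1 days = 1.83 years.

1.8 years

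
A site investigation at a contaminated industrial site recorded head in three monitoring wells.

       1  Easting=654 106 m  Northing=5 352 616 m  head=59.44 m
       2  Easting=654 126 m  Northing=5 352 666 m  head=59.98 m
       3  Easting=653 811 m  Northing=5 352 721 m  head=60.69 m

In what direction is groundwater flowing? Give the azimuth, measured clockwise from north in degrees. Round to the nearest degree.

Taking 1 as reference: 2−1 = (20, 50, +0.54); 3−1 = (-295, 105, +1.25).
Determinant of the coordinate differences = 20·105 − (-295)·50 = 16850.
∂h/∂x = [(+0.54)·105 − (+1.25)·50] / 16850 = -0.0003442
∂h/∂y = [20·(+1.25) − (-295)·(+0.54)] / 16850 = +0.01094
Flow direction (−∇h) has components (+0.0003442 E, -0.01094 N).
Azimuth = atan2(E, N) = atan2(+0.0003442, -0.01094) = 178.2° ≈ 178°.

178°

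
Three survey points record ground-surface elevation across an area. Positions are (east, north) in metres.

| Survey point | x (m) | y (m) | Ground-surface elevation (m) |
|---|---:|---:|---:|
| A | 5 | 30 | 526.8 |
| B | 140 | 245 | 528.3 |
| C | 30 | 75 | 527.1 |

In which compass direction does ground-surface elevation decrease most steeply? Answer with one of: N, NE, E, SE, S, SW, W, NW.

SW

With z = a·x + b·y + c and A as origin, the differences give:
  135·a + 215·b = +1.5
  25·a + 45·b = +0.3
Eliminate b (×45 and ×215, subtract): 700·a = 3.00 → a = ∂z/∂x = +0.004286
Back-substitute: b = ∂z/∂y = +0.004286.
Steepest decrease is along −∇f = (-0.004286 E, -0.004286 N) → southwest.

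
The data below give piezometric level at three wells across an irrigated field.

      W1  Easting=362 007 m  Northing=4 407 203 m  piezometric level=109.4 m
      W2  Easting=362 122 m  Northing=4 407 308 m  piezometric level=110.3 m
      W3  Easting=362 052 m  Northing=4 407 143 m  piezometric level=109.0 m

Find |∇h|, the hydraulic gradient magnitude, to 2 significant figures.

0.0075

Differences from W1: to W2 (Δx, Δy, Δh) = (115, 105, +0.9); to W3 = (45, -60, -0.4).
Determinant of the coordinate differences = 115·(-60) − 45·105 = -11625.
∂h/∂x = [(+0.9)·(-60) − (-0.4)·105] / -11625 = +0.001032
∂h/∂y = [115·(-0.4) − 45·(+0.9)] / -11625 = +0.007441
|∇h| = √(0.001032² + 0.007441²) = 0.007512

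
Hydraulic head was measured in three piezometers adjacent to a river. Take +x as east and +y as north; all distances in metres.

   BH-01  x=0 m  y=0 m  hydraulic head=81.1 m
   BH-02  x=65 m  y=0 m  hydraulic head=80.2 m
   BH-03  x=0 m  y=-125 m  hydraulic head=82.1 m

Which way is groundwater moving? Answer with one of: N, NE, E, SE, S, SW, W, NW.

NE

∂h/∂x = (80.2 − 81.1) / (65 − 0) = -0.01385
∂h/∂y = (82.1 − 81.1) / (-125 − 0) = -0.008000
Flow = −∇h = (+0.01385 east, +0.008000 north), which points northeast.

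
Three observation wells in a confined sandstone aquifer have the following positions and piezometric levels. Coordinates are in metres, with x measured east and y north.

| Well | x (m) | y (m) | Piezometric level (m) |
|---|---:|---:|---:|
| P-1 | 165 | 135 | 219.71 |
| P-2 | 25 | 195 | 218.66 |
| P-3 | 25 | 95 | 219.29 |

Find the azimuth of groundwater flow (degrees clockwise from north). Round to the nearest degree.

With h = a·x + b·y + c and P-1 as origin, the differences give:
  (-140)·a + 60·b = -1.05
  (-140)·a + (-40)·b = -0.42
Eliminate b (×(-40) and ×60, subtract): 14000·a = 67.200 → a = ∂h/∂x = +0.004800
Back-substitute: b = ∂h/∂y = -0.006300.
Flow direction (−∇h) has components (-0.004800 E, +0.006300 N).
Azimuth = atan2(E, N) = atan2(-0.004800, +0.006300) = 322.7° ≈ 323°.

323°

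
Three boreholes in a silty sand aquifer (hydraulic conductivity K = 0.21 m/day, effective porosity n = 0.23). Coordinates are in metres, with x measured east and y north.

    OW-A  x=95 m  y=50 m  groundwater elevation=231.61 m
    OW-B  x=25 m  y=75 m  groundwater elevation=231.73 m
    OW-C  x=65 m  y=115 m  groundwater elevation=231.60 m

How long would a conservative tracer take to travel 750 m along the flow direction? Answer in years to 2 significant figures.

940 years

Differences from OW-A: to OW-B (Δx, Δy, Δh) = (-70, 25, +0.12); to OW-C = (-30, 65, -0.01).
Solve a·Δx + b·Δy = Δh: det = (-70)·65 − (-30)·25 = -3800.
∂h/∂x = [(+0.12)·65 − (-0.01)·25] / -3800 = -0.002118
∂h/∂y = [(-70)·(-0.01) − (-30)·(+0.12)] / -3800 = -0.001132
|∇h| = √(-0.002118² + -0.001132²) = 0.002402
Seepage velocity v = K·i/n = 0.21 × 0.002402 / 0.23 = 0.002193 m/day.
t = 750 / 0.002193 = 3.42e+05 days = 936 years.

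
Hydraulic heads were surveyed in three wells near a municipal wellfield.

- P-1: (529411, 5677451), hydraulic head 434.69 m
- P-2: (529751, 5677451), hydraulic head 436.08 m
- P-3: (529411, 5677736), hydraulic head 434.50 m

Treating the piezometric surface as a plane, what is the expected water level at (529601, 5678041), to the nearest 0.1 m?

435.1 m

∂h/∂x = (436.08 − 434.69) / (529751 − 529411) = +0.004088
∂h/∂y = (434.50 − 434.69) / (5677736 − 5677451) = -0.0006667
h(529601, 5678041) = 434.69 + (+0.004088)·(190) + (-0.0006667)·(590) = 434.69 +0.777 -0.393 = 435.073 m.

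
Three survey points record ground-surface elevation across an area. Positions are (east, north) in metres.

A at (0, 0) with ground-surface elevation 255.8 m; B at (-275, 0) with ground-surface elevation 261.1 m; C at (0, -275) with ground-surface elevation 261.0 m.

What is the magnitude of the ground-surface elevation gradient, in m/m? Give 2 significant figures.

∂z/∂x = (261.1 − 255.8) / (-275 − 0) = -0.01927
∂z/∂y = (261.0 − 255.8) / (-275 − 0) = -0.01891
|∇f| = √(-0.01927² + -0.01891²) = 0.027 m/m

0.027 m/m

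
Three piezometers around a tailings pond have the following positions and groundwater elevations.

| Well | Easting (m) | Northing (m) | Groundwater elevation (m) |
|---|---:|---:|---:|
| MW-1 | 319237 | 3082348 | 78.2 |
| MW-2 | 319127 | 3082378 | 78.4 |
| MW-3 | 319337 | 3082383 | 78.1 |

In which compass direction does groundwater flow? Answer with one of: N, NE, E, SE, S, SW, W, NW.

SE

Three-point gradient (reference MW-1): Δ to MW-2 = (-110, 30, +0.2), Δ to MW-3 = (100, 35, -0.1).
∂h/∂x = -0.001460, ∂h/∂y = +0.001314 (det = -6850).
Flow = −∇h = (+0.001460 east, -0.001314 north), which points southeast.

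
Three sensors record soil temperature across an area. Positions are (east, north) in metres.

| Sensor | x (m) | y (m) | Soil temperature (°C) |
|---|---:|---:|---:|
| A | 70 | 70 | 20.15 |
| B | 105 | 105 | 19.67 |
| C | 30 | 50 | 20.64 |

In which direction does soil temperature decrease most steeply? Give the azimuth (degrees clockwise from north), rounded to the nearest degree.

With T = a·x + b·y + c and A as origin, the differences give:
  35·a + 35·b = -0.48
  (-40)·a + (-20)·b = +0.49
Eliminate b (×(-20) and ×35, subtract): 700·a = -7.550 → a = ∂T/∂x = -0.01079
Back-substitute: b = ∂T/∂y = -0.002929.
Steepest decrease is along −∇f: components (+0.01079 E, +0.002929 N).
Azimuth = atan2(+0.01079, +0.002929) = 74.8° ≈ 075°.

075°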